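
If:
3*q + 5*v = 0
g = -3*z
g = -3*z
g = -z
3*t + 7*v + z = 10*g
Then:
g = 0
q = -5*v/3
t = -7*v/3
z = 0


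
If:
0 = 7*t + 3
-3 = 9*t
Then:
No Solution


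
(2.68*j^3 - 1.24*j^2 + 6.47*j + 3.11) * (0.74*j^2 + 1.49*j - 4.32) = 1.9832*j^5 + 3.0756*j^4 - 8.6374*j^3 + 17.2985*j^2 - 23.3165*j - 13.4352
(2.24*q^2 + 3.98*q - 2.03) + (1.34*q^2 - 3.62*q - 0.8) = 3.58*q^2 + 0.36*q - 2.83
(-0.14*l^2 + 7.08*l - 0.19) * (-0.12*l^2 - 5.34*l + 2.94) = 0.0168*l^4 - 0.102*l^3 - 38.196*l^2 + 21.8298*l - 0.5586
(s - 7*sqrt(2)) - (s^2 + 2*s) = -s^2 - s - 7*sqrt(2)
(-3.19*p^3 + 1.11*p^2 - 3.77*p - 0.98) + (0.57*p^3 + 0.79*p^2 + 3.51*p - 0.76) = -2.62*p^3 + 1.9*p^2 - 0.26*p - 1.74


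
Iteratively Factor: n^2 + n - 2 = (n + 2)*(n - 1)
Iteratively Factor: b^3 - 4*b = (b)*(b^2 - 4) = b*(b - 2)*(b + 2)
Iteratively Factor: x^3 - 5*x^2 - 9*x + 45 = (x - 5)*(x^2 - 9) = (x - 5)*(x + 3)*(x - 3)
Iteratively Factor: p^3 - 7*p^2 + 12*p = (p)*(p^2 - 7*p + 12) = p*(p - 4)*(p - 3)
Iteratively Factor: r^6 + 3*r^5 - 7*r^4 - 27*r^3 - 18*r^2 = (r)*(r^5 + 3*r^4 - 7*r^3 - 27*r^2 - 18*r) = r*(r + 3)*(r^4 - 7*r^2 - 6*r) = r*(r + 1)*(r + 3)*(r^3 - r^2 - 6*r) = r*(r + 1)*(r + 2)*(r + 3)*(r^2 - 3*r) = r^2*(r + 1)*(r + 2)*(r + 3)*(r - 3)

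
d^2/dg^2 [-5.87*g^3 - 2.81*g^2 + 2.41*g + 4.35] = -35.22*g - 5.62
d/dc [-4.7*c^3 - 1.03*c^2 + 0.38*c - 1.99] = -14.1*c^2 - 2.06*c + 0.38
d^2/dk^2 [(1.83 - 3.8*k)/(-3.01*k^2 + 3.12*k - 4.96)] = ((34.7286 - 68.628*k)*(3.01*k^2 - 3.12*k + 4.96) + (3.8*k - 1.83)*(6.02*k - 3.12)*(12.04*k - 6.24))/(3.01*k^2 - 3.12*k + 4.96)^3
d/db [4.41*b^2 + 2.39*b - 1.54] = 8.82*b + 2.39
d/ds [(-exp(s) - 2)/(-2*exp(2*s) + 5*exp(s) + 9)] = (-(exp(s) + 2)*(4*exp(s) - 5) + 2*exp(2*s) - 5*exp(s) - 9)*exp(s)/(-2*exp(2*s) + 5*exp(s) + 9)^2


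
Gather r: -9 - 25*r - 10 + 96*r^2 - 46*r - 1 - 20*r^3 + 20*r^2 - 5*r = -20*r^3 + 116*r^2 - 76*r - 20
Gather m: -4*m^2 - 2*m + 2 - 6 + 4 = -4*m^2 - 2*m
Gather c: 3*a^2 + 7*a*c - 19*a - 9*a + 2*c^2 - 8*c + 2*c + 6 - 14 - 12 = 3*a^2 - 28*a + 2*c^2 + c*(7*a - 6) - 20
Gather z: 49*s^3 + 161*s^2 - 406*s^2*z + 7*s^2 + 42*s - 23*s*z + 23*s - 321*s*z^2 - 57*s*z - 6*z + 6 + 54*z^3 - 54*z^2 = 49*s^3 + 168*s^2 + 65*s + 54*z^3 + z^2*(-321*s - 54) + z*(-406*s^2 - 80*s - 6) + 6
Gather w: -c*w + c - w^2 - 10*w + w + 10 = c - w^2 + w*(-c - 9) + 10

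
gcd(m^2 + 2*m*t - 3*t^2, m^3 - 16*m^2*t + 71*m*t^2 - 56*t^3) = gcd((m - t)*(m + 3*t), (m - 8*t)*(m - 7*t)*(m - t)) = -m + t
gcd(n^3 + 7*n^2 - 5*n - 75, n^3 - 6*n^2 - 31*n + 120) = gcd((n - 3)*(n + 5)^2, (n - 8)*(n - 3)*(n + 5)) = n^2 + 2*n - 15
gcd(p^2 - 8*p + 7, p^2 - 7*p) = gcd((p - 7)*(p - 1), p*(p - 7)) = p - 7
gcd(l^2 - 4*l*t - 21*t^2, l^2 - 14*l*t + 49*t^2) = -l + 7*t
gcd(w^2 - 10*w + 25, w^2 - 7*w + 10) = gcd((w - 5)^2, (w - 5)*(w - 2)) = w - 5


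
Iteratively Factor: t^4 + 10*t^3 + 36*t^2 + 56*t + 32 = (t + 4)*(t^3 + 6*t^2 + 12*t + 8) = (t + 2)*(t + 4)*(t^2 + 4*t + 4) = (t + 2)^2*(t + 4)*(t + 2)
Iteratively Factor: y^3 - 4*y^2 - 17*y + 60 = (y - 3)*(y^2 - y - 20) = (y - 5)*(y - 3)*(y + 4)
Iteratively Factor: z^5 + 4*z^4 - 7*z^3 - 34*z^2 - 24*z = (z)*(z^4 + 4*z^3 - 7*z^2 - 34*z - 24) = z*(z - 3)*(z^3 + 7*z^2 + 14*z + 8) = z*(z - 3)*(z + 1)*(z^2 + 6*z + 8) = z*(z - 3)*(z + 1)*(z + 4)*(z + 2)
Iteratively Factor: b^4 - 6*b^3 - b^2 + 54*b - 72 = (b - 4)*(b^3 - 2*b^2 - 9*b + 18) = (b - 4)*(b - 3)*(b^2 + b - 6) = (b - 4)*(b - 3)*(b + 3)*(b - 2)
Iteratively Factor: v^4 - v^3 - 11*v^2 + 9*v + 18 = (v + 1)*(v^3 - 2*v^2 - 9*v + 18) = (v + 1)*(v + 3)*(v^2 - 5*v + 6) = (v - 2)*(v + 1)*(v + 3)*(v - 3)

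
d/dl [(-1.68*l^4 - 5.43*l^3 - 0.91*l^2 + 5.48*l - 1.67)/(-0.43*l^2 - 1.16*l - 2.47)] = (1.4448*l^5 + 8.1813*l^4 + 29.196*l^3 + 43.6483*l^2 + 3.0592*l - 15.4728)/(0.1849*l^4 + 0.9976*l^3 + 3.4698*l^2 + 5.7304*l + 6.1009)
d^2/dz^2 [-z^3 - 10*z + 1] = -6*z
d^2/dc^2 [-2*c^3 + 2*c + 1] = -12*c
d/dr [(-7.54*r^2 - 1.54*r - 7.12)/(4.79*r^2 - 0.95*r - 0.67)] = (14.5396*r^2 + 78.3132*r - 5.7322)/(22.9441*r^4 - 9.101*r^3 - 5.5161*r^2 + 1.273*r + 0.4489)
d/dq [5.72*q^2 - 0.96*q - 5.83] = 11.44*q - 0.96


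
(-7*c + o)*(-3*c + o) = 21*c^2 - 10*c*o + o^2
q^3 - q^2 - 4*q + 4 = (q - 2)*(q - 1)*(q + 2)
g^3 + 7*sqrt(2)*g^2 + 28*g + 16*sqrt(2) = (g + sqrt(2))*(g + 2*sqrt(2))*(g + 4*sqrt(2))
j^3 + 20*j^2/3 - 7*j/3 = j*(j - 1/3)*(j + 7)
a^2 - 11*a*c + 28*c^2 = (a - 7*c)*(a - 4*c)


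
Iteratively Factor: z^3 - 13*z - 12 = (z + 3)*(z^2 - 3*z - 4) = (z - 4)*(z + 3)*(z + 1)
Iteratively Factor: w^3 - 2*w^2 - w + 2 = (w + 1)*(w^2 - 3*w + 2) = (w - 2)*(w + 1)*(w - 1)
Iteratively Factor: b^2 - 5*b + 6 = (b - 3)*(b - 2)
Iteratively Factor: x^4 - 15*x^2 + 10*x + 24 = (x + 1)*(x^3 - x^2 - 14*x + 24) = (x + 1)*(x + 4)*(x^2 - 5*x + 6) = (x - 2)*(x + 1)*(x + 4)*(x - 3)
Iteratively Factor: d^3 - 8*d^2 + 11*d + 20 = (d - 4)*(d^2 - 4*d - 5) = (d - 4)*(d + 1)*(d - 5)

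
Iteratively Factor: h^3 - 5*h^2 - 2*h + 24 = (h - 4)*(h^2 - h - 6) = (h - 4)*(h + 2)*(h - 3)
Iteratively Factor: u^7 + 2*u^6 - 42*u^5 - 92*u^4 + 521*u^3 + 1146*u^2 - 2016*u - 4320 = (u + 2)*(u^6 - 42*u^4 - 8*u^3 + 537*u^2 + 72*u - 2160) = (u + 2)*(u + 4)*(u^5 - 4*u^4 - 26*u^3 + 96*u^2 + 153*u - 540) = (u + 2)*(u + 4)^2*(u^4 - 8*u^3 + 6*u^2 + 72*u - 135) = (u - 3)*(u + 2)*(u + 4)^2*(u^3 - 5*u^2 - 9*u + 45) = (u - 5)*(u - 3)*(u + 2)*(u + 4)^2*(u^2 - 9) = (u - 5)*(u - 3)*(u + 2)*(u + 3)*(u + 4)^2*(u - 3)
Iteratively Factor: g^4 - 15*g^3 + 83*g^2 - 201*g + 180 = (g - 3)*(g^3 - 12*g^2 + 47*g - 60) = (g - 5)*(g - 3)*(g^2 - 7*g + 12) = (g - 5)*(g - 3)^2*(g - 4)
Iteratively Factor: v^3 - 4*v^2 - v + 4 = (v + 1)*(v^2 - 5*v + 4) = (v - 4)*(v + 1)*(v - 1)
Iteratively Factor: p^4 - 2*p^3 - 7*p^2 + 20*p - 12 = (p + 3)*(p^3 - 5*p^2 + 8*p - 4) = (p - 2)*(p + 3)*(p^2 - 3*p + 2) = (p - 2)^2*(p + 3)*(p - 1)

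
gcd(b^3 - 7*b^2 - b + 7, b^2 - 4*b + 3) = b - 1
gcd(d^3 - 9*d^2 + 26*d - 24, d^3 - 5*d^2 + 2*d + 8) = d^2 - 6*d + 8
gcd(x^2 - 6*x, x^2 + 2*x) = x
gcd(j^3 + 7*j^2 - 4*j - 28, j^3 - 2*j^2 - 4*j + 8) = j^2 - 4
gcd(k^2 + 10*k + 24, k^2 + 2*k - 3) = 1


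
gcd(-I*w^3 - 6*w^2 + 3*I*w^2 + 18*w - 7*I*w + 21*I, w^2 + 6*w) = 1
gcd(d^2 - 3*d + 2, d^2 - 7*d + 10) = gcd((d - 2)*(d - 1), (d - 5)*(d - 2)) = d - 2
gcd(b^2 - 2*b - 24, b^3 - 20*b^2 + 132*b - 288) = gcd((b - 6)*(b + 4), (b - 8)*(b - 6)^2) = b - 6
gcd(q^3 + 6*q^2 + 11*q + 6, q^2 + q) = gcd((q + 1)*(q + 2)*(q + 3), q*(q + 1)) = q + 1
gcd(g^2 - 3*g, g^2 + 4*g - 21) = g - 3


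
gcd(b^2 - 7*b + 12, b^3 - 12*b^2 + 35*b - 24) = b - 3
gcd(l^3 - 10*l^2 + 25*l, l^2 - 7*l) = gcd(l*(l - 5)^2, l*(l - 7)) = l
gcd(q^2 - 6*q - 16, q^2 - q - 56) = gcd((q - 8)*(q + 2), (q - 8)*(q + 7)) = q - 8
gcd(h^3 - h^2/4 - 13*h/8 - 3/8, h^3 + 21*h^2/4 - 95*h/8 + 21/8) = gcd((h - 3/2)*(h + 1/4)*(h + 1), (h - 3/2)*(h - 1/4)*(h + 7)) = h - 3/2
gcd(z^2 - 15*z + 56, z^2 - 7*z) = z - 7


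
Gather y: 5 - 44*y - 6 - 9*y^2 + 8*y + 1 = -9*y^2 - 36*y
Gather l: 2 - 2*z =2 - 2*z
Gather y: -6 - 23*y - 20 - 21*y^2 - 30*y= -21*y^2 - 53*y - 26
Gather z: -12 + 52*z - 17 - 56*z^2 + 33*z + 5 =-56*z^2 + 85*z - 24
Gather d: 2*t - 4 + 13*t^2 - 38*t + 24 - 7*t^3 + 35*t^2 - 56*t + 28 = -7*t^3 + 48*t^2 - 92*t + 48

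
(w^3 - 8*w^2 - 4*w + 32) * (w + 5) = w^4 - 3*w^3 - 44*w^2 + 12*w + 160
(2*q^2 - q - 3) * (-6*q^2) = -12*q^4 + 6*q^3 + 18*q^2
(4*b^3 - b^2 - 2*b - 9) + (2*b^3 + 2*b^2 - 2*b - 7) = 6*b^3 + b^2 - 4*b - 16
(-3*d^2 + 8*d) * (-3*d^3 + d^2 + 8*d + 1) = 9*d^5 - 27*d^4 - 16*d^3 + 61*d^2 + 8*d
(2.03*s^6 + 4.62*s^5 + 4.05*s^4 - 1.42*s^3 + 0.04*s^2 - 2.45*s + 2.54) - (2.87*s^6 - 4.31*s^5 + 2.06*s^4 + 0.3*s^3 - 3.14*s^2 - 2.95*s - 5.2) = -0.84*s^6 + 8.93*s^5 + 1.99*s^4 - 1.72*s^3 + 3.18*s^2 + 0.5*s + 7.74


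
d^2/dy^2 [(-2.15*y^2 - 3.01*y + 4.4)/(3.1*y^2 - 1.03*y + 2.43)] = (2.8421709430404e-14*y^4 - 71.5821*y^3 + 350.8797*y^2 + 51.75078*y - 97.413008)/(29.791*y^6 - 29.6949*y^5 + 79.92327*y^4 - 47.646667*y^3 + 62.649531*y^2 - 18.246141*y + 14.348907)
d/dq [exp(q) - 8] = exp(q)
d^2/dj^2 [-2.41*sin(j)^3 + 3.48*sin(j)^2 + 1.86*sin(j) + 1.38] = -0.0524999999999984*sin(j) - 5.4225*sin(3*j) + 6.96*cos(2*j)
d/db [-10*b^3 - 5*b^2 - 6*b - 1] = -30*b^2 - 10*b - 6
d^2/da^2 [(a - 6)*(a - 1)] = 2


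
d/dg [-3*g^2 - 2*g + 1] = -6*g - 2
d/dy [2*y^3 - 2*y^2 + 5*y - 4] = 6*y^2 - 4*y + 5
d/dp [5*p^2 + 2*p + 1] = 10*p + 2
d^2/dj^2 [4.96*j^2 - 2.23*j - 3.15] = 9.92000000000000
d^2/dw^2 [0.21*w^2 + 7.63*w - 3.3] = 0.420000000000000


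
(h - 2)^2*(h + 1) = h^3 - 3*h^2 + 4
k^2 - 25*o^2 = (k - 5*o)*(k + 5*o)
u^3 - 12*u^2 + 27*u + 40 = (u - 8)*(u - 5)*(u + 1)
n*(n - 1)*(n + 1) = n^3 - n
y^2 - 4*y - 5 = (y - 5)*(y + 1)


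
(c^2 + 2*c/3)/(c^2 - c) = (c + 2/3)/(c - 1)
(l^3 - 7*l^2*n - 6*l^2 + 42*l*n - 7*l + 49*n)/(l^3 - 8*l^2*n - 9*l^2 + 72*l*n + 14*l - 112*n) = (l^2 - 7*l*n + l - 7*n)/(l^2 - 8*l*n - 2*l + 16*n)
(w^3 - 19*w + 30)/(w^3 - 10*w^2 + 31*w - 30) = (w + 5)/(w - 5)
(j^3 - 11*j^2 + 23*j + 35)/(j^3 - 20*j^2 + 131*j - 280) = (j + 1)/(j - 8)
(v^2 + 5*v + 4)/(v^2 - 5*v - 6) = (v + 4)/(v - 6)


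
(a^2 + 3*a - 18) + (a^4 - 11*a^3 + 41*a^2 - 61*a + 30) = a^4 - 11*a^3 + 42*a^2 - 58*a + 12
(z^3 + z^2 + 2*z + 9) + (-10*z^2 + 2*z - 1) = z^3 - 9*z^2 + 4*z + 8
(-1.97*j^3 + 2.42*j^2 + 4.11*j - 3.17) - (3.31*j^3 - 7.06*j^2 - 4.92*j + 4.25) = -5.28*j^3 + 9.48*j^2 + 9.03*j - 7.42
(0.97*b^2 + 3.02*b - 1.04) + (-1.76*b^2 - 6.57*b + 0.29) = -0.79*b^2 - 3.55*b - 0.75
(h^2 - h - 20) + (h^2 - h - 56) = 2*h^2 - 2*h - 76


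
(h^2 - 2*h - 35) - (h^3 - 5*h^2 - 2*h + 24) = -h^3 + 6*h^2 - 59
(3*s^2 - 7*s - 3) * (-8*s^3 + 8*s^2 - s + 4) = -24*s^5 + 80*s^4 - 35*s^3 - 5*s^2 - 25*s - 12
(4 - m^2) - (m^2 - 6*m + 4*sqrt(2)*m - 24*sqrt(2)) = -2*m^2 - 4*sqrt(2)*m + 6*m + 4 + 24*sqrt(2)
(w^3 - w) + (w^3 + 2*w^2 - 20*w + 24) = 2*w^3 + 2*w^2 - 21*w + 24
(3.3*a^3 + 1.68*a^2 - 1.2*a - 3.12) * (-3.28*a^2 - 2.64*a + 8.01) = -10.824*a^5 - 14.2224*a^4 + 25.9338*a^3 + 26.8584*a^2 - 1.3752*a - 24.9912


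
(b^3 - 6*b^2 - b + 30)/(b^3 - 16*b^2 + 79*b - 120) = (b + 2)/(b - 8)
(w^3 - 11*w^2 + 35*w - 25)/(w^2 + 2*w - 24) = (w^3 - 11*w^2 + 35*w - 25)/(w^2 + 2*w - 24)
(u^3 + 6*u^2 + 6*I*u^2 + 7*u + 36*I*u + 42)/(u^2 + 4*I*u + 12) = (u^3 + 6*u^2*(1 + I) + u*(7 + 36*I) + 42)/(u^2 + 4*I*u + 12)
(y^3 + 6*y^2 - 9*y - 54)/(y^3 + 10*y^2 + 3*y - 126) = (y + 3)/(y + 7)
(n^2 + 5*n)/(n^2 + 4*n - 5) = n/(n - 1)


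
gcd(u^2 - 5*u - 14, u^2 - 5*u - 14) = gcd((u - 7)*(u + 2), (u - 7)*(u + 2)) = u^2 - 5*u - 14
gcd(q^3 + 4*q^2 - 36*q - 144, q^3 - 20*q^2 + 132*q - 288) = q - 6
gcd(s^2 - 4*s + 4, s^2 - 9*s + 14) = s - 2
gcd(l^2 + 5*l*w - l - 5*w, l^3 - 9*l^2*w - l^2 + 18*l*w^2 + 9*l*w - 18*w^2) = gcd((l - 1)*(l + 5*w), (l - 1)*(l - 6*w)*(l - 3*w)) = l - 1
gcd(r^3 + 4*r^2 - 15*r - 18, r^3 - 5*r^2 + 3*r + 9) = r^2 - 2*r - 3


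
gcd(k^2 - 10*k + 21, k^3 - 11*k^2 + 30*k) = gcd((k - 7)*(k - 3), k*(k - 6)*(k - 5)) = 1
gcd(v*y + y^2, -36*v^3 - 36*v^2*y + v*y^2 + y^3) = v + y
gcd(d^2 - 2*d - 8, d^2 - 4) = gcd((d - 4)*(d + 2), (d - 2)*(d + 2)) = d + 2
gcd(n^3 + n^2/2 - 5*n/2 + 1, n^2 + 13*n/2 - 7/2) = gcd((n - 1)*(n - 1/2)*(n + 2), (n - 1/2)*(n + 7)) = n - 1/2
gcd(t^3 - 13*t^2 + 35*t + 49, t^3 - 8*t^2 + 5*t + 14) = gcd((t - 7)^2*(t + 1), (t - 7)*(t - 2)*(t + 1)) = t^2 - 6*t - 7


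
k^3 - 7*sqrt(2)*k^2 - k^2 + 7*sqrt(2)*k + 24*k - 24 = (k - 1)*(k - 4*sqrt(2))*(k - 3*sqrt(2))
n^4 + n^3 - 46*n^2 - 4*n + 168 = (n - 6)*(n - 2)*(n + 2)*(n + 7)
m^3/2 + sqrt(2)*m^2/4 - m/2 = m*(m/2 + sqrt(2)/2)*(m - sqrt(2)/2)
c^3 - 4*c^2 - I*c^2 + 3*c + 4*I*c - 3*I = (c - 3)*(c - 1)*(c - I)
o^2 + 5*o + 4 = (o + 1)*(o + 4)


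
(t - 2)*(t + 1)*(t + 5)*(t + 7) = t^4 + 11*t^3 + 21*t^2 - 59*t - 70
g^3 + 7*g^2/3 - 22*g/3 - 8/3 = (g - 2)*(g + 1/3)*(g + 4)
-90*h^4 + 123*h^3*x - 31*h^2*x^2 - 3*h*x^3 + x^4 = (-5*h + x)*(-3*h + x)*(-h + x)*(6*h + x)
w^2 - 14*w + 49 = (w - 7)^2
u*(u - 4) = u^2 - 4*u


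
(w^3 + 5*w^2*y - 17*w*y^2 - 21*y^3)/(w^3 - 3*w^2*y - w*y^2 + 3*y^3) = (-w - 7*y)/(-w + y)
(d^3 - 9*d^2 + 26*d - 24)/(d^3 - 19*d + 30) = (d - 4)/(d + 5)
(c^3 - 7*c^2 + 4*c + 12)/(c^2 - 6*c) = c - 1 - 2/c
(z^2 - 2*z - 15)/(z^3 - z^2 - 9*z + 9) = (z - 5)/(z^2 - 4*z + 3)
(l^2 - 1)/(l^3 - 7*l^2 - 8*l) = (l - 1)/(l*(l - 8))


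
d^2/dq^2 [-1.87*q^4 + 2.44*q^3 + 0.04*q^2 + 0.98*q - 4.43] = -22.44*q^2 + 14.64*q + 0.08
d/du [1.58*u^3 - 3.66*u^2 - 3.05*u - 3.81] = 4.74*u^2 - 7.32*u - 3.05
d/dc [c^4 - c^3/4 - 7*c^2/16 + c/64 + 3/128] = 4*c^3 - 3*c^2/4 - 7*c/8 + 1/64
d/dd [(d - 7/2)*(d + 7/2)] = 2*d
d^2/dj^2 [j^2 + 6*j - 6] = 2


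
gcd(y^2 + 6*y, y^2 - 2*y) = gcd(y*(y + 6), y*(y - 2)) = y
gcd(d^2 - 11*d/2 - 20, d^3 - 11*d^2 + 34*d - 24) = 1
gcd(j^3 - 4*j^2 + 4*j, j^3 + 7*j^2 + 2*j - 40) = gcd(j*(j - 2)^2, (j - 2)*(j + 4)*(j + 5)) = j - 2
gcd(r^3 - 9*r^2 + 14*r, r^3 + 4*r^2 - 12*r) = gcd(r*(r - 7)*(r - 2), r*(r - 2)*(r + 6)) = r^2 - 2*r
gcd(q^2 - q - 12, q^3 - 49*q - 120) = q + 3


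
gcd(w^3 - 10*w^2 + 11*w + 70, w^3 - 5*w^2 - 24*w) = 1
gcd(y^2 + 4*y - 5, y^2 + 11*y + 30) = y + 5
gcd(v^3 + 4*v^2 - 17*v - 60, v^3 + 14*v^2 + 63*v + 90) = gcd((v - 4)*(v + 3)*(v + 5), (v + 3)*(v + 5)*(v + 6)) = v^2 + 8*v + 15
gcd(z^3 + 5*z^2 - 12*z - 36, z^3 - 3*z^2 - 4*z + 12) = z^2 - z - 6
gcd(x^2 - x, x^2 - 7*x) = x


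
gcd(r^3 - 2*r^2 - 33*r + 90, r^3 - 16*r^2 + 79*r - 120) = r^2 - 8*r + 15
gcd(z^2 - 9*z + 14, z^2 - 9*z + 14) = z^2 - 9*z + 14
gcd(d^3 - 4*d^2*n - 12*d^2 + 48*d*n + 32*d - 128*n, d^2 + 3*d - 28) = d - 4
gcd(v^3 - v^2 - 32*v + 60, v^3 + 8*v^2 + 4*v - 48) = v^2 + 4*v - 12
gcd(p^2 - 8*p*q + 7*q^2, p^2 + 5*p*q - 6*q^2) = p - q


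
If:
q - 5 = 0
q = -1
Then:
No Solution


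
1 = 1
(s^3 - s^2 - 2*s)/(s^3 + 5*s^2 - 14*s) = (s + 1)/(s + 7)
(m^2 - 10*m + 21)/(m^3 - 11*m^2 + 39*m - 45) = (m - 7)/(m^2 - 8*m + 15)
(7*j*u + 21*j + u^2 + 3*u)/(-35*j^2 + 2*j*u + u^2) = (u + 3)/(-5*j + u)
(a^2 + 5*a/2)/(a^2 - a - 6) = a*(2*a + 5)/(2*(a^2 - a - 6))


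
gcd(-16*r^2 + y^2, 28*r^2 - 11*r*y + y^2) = -4*r + y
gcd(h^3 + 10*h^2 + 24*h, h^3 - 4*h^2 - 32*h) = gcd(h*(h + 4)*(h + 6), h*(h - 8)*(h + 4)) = h^2 + 4*h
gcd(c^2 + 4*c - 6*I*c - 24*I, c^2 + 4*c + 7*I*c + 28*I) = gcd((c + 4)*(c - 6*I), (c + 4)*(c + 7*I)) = c + 4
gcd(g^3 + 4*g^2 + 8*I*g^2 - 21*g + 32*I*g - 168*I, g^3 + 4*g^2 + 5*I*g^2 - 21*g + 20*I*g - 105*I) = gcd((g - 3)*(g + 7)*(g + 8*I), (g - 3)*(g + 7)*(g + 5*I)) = g^2 + 4*g - 21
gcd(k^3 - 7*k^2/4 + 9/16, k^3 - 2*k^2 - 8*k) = 1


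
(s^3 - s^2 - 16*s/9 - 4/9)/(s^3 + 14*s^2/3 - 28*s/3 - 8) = (s + 1/3)/(s + 6)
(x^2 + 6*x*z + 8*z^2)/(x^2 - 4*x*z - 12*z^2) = (x + 4*z)/(x - 6*z)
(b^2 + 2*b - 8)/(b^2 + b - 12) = (b - 2)/(b - 3)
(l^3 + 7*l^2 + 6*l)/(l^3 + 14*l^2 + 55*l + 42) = l/(l + 7)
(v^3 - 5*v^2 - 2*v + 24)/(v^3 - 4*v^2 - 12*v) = (v^2 - 7*v + 12)/(v*(v - 6))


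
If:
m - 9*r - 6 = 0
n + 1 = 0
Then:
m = 9*r + 6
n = -1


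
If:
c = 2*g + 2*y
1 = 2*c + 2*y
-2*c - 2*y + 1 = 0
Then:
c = 1/2 - y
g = 1/4 - 3*y/2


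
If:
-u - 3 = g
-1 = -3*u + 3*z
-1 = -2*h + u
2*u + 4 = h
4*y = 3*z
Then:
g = -2/3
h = -2/3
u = -7/3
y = -2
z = -8/3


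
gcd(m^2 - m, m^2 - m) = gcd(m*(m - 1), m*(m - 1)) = m^2 - m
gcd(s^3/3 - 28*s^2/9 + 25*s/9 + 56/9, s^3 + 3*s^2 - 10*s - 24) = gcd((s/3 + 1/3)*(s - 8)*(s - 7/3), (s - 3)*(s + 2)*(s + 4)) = 1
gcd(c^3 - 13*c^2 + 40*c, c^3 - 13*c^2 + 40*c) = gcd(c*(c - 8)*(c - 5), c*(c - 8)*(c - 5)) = c^3 - 13*c^2 + 40*c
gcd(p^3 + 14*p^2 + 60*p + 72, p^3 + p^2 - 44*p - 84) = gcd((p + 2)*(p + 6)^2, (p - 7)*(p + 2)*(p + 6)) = p^2 + 8*p + 12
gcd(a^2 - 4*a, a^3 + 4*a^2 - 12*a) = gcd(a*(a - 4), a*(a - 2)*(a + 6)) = a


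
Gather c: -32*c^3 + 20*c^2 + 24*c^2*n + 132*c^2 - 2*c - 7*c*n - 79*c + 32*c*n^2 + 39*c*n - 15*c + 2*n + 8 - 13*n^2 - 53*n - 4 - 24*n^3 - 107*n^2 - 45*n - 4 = -32*c^3 + c^2*(24*n + 152) + c*(32*n^2 + 32*n - 96) - 24*n^3 - 120*n^2 - 96*n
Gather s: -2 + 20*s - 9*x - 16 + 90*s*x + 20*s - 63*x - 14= s*(90*x + 40) - 72*x - 32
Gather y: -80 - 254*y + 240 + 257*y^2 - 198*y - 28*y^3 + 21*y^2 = -28*y^3 + 278*y^2 - 452*y + 160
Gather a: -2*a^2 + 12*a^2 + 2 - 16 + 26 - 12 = 10*a^2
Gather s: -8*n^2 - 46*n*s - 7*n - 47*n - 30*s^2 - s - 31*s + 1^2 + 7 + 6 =-8*n^2 - 54*n - 30*s^2 + s*(-46*n - 32) + 14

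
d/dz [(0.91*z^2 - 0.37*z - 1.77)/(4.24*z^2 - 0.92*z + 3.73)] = (0.7316*z^2 + 21.7982*z - 3.0085)/(17.9776*z^4 - 7.8016*z^3 + 32.4768*z^2 - 6.8632*z + 13.9129)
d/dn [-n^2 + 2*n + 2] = 2 - 2*n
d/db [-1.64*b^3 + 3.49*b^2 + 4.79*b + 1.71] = -4.92*b^2 + 6.98*b + 4.79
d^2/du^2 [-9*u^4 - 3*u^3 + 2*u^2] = -108*u^2 - 18*u + 4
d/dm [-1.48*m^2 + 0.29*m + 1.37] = 0.29 - 2.96*m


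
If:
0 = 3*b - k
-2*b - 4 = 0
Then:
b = -2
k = -6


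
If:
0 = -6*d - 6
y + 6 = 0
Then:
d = -1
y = -6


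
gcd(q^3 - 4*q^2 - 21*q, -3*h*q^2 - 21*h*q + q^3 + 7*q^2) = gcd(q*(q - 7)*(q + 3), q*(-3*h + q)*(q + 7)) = q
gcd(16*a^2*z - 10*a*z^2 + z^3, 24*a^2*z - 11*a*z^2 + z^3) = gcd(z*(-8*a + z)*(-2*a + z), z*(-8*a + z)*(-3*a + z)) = -8*a*z + z^2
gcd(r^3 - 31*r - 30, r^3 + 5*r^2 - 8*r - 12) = r + 1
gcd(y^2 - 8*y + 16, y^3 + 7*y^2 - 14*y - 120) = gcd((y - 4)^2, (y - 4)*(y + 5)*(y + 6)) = y - 4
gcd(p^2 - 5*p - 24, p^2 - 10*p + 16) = p - 8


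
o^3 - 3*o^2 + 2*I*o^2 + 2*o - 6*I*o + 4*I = (o - 2)*(o - 1)*(o + 2*I)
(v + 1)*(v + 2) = v^2 + 3*v + 2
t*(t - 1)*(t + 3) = t^3 + 2*t^2 - 3*t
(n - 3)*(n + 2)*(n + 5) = n^3 + 4*n^2 - 11*n - 30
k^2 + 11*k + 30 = (k + 5)*(k + 6)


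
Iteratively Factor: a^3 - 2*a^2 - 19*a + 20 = (a - 5)*(a^2 + 3*a - 4) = (a - 5)*(a - 1)*(a + 4)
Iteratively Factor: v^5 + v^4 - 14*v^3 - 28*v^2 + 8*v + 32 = (v + 2)*(v^4 - v^3 - 12*v^2 - 4*v + 16) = (v - 4)*(v + 2)*(v^3 + 3*v^2 - 4) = (v - 4)*(v + 2)^2*(v^2 + v - 2) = (v - 4)*(v + 2)^3*(v - 1)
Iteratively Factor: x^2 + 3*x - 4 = (x + 4)*(x - 1)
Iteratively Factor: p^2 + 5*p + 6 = (p + 3)*(p + 2)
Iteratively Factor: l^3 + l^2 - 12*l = (l)*(l^2 + l - 12) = l*(l - 3)*(l + 4)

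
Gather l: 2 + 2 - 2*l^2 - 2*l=-2*l^2 - 2*l + 4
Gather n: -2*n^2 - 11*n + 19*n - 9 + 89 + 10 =-2*n^2 + 8*n + 90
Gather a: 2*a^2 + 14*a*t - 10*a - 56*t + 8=2*a^2 + a*(14*t - 10) - 56*t + 8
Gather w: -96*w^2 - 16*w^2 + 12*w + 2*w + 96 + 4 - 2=-112*w^2 + 14*w + 98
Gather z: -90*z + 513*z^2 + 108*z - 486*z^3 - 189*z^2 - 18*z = -486*z^3 + 324*z^2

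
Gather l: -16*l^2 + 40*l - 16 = -16*l^2 + 40*l - 16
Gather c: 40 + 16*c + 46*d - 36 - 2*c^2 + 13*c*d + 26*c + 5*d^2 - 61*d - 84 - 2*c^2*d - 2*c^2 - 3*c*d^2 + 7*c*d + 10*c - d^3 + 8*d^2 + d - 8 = c^2*(-2*d - 4) + c*(-3*d^2 + 20*d + 52) - d^3 + 13*d^2 - 14*d - 88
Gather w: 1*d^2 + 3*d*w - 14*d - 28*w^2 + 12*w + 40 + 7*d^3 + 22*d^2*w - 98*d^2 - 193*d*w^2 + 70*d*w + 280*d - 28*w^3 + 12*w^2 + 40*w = 7*d^3 - 97*d^2 + 266*d - 28*w^3 + w^2*(-193*d - 16) + w*(22*d^2 + 73*d + 52) + 40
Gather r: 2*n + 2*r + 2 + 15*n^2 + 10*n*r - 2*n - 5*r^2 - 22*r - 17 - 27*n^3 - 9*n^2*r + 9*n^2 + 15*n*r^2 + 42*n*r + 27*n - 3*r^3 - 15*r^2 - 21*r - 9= -27*n^3 + 24*n^2 + 27*n - 3*r^3 + r^2*(15*n - 20) + r*(-9*n^2 + 52*n - 41) - 24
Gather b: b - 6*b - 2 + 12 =10 - 5*b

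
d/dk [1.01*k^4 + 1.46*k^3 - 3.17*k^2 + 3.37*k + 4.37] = 4.04*k^3 + 4.38*k^2 - 6.34*k + 3.37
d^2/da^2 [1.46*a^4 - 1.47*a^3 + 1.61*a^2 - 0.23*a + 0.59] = 17.52*a^2 - 8.82*a + 3.22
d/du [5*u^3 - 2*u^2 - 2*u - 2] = 15*u^2 - 4*u - 2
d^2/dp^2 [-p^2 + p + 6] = -2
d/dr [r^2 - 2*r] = 2*r - 2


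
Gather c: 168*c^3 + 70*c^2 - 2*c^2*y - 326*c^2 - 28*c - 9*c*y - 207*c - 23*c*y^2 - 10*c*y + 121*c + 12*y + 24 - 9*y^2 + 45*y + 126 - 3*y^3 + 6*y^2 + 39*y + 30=168*c^3 + c^2*(-2*y - 256) + c*(-23*y^2 - 19*y - 114) - 3*y^3 - 3*y^2 + 96*y + 180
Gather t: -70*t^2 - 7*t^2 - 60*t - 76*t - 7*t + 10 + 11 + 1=-77*t^2 - 143*t + 22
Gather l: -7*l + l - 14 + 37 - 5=18 - 6*l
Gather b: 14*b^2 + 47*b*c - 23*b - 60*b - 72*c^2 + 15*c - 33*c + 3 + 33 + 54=14*b^2 + b*(47*c - 83) - 72*c^2 - 18*c + 90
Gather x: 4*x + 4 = 4*x + 4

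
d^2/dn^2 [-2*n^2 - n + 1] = -4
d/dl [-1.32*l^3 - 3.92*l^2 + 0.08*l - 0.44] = -3.96*l^2 - 7.84*l + 0.08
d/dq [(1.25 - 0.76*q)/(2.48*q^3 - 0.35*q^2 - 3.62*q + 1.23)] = (3.7696*q^3 - 9.566*q^2 + 0.875*q + 3.5902)/(6.1504*q^6 - 1.736*q^5 - 17.8327*q^4 + 8.6348*q^3 + 12.2434*q^2 - 8.9052*q + 1.5129)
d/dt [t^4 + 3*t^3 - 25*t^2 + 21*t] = 4*t^3 + 9*t^2 - 50*t + 21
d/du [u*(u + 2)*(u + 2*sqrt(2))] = 3*u^2 + 4*u + 4*sqrt(2)*u + 4*sqrt(2)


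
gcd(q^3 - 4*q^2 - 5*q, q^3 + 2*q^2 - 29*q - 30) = q^2 - 4*q - 5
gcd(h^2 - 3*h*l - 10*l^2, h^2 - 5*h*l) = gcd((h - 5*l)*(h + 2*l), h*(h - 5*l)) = h - 5*l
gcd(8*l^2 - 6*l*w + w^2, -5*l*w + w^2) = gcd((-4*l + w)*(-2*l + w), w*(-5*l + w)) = 1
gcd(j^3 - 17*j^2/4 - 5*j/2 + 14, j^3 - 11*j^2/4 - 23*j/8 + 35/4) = j^2 - j/4 - 7/2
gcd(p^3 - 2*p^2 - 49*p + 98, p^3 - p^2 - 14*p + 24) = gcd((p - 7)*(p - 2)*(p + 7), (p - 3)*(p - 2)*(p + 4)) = p - 2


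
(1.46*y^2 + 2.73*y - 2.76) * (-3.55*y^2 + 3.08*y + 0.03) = -5.183*y^4 - 5.1947*y^3 + 18.2502*y^2 - 8.4189*y - 0.0828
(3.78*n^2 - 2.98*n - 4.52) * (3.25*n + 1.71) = 12.285*n^3 - 3.2212*n^2 - 19.7858*n - 7.7292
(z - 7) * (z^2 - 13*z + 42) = z^3 - 20*z^2 + 133*z - 294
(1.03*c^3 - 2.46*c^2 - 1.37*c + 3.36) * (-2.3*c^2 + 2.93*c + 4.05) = -2.369*c^5 + 8.6759*c^4 + 0.114699999999999*c^3 - 21.7051*c^2 + 4.2963*c + 13.608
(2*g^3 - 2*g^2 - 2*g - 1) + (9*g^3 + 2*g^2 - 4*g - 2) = 11*g^3 - 6*g - 3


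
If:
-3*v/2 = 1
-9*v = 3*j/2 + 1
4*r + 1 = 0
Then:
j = 10/3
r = -1/4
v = -2/3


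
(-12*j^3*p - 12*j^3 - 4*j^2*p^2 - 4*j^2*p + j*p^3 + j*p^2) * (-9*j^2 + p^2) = 108*j^5*p + 108*j^5 + 36*j^4*p^2 + 36*j^4*p - 21*j^3*p^3 - 21*j^3*p^2 - 4*j^2*p^4 - 4*j^2*p^3 + j*p^5 + j*p^4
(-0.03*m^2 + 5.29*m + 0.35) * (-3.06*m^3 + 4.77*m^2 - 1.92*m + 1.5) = 0.0918*m^5 - 16.3305*m^4 + 24.2199*m^3 - 8.5323*m^2 + 7.263*m + 0.525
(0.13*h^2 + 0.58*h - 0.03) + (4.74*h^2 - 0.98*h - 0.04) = 4.87*h^2 - 0.4*h - 0.07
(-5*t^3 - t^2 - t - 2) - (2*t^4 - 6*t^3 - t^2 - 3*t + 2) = -2*t^4 + t^3 + 2*t - 4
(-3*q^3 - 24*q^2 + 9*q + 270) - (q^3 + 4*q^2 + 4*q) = -4*q^3 - 28*q^2 + 5*q + 270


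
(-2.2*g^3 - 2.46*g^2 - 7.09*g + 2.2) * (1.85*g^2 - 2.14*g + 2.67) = -4.07*g^5 + 0.157000000000001*g^4 - 13.7261*g^3 + 12.6744*g^2 - 23.6383*g + 5.874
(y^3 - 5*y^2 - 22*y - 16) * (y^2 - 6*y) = y^5 - 11*y^4 + 8*y^3 + 116*y^2 + 96*y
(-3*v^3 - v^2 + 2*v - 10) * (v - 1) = -3*v^4 + 2*v^3 + 3*v^2 - 12*v + 10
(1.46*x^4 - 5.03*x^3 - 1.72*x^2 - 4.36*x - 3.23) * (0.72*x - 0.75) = 1.0512*x^5 - 4.7166*x^4 + 2.5341*x^3 - 1.8492*x^2 + 0.9444*x + 2.4225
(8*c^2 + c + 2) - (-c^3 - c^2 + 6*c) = c^3 + 9*c^2 - 5*c + 2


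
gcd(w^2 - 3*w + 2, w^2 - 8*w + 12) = w - 2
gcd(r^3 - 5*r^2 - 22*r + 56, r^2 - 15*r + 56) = r - 7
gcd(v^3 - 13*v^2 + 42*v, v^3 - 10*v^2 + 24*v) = v^2 - 6*v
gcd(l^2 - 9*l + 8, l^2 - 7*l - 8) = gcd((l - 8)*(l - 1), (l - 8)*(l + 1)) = l - 8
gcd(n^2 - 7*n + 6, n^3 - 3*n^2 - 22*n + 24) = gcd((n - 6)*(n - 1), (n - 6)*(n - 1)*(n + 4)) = n^2 - 7*n + 6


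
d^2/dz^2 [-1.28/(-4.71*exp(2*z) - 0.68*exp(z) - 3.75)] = (1.28*(9.42*exp(z) + 0.68)*(18.84*exp(z) + 1.36)*exp(z) - (24.1152*exp(z) + 0.8704)*(4.71*exp(2*z) + 0.68*exp(z) + 3.75))*exp(z)/(4.71*exp(2*z) + 0.68*exp(z) + 3.75)^3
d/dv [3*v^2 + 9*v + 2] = 6*v + 9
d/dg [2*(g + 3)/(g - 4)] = -14/(g - 4)^2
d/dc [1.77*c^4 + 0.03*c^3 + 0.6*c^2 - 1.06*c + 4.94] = 7.08*c^3 + 0.09*c^2 + 1.2*c - 1.06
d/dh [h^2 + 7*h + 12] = 2*h + 7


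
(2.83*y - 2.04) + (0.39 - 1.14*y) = 1.69*y - 1.65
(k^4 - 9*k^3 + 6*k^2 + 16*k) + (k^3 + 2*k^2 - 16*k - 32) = k^4 - 8*k^3 + 8*k^2 - 32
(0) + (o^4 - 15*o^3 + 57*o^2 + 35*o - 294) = o^4 - 15*o^3 + 57*o^2 + 35*o - 294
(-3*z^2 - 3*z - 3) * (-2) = 6*z^2 + 6*z + 6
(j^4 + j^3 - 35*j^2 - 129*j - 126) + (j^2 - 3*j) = j^4 + j^3 - 34*j^2 - 132*j - 126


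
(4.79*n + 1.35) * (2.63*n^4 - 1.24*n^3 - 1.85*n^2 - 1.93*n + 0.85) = 12.5977*n^5 - 2.3891*n^4 - 10.5355*n^3 - 11.7422*n^2 + 1.466*n + 1.1475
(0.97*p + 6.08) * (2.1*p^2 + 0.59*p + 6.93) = 2.037*p^3 + 13.3403*p^2 + 10.3093*p + 42.1344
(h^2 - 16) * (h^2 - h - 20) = h^4 - h^3 - 36*h^2 + 16*h + 320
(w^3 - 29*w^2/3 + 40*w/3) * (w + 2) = w^4 - 23*w^3/3 - 6*w^2 + 80*w/3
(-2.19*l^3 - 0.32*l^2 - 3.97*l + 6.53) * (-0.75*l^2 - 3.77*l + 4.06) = 1.6425*l^5 + 8.4963*l^4 - 4.7075*l^3 + 8.7702*l^2 - 40.7363*l + 26.5118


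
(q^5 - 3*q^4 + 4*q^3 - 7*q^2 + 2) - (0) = q^5 - 3*q^4 + 4*q^3 - 7*q^2 + 2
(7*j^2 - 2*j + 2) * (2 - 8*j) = -56*j^3 + 30*j^2 - 20*j + 4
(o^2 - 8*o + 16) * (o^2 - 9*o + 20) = o^4 - 17*o^3 + 108*o^2 - 304*o + 320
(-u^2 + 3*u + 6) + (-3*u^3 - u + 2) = -3*u^3 - u^2 + 2*u + 8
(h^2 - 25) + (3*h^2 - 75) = 4*h^2 - 100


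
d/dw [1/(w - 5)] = -1/(w - 5)^2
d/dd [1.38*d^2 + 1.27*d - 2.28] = 2.76*d + 1.27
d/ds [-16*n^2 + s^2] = 2*s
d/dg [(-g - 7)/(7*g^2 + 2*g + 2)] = (7*g^2 + 98*g + 12)/(49*g^4 + 28*g^3 + 32*g^2 + 8*g + 4)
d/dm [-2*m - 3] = -2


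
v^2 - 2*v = v*(v - 2)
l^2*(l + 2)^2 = l^4 + 4*l^3 + 4*l^2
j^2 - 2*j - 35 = (j - 7)*(j + 5)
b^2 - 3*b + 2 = (b - 2)*(b - 1)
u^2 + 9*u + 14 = (u + 2)*(u + 7)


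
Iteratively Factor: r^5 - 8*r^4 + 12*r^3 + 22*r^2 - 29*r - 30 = (r + 1)*(r^4 - 9*r^3 + 21*r^2 + r - 30) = (r - 2)*(r + 1)*(r^3 - 7*r^2 + 7*r + 15) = (r - 3)*(r - 2)*(r + 1)*(r^2 - 4*r - 5) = (r - 5)*(r - 3)*(r - 2)*(r + 1)*(r + 1)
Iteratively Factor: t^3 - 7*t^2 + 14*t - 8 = (t - 1)*(t^2 - 6*t + 8) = (t - 2)*(t - 1)*(t - 4)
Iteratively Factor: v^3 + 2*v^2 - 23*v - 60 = (v + 4)*(v^2 - 2*v - 15) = (v + 3)*(v + 4)*(v - 5)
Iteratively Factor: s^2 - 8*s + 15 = (s - 3)*(s - 5)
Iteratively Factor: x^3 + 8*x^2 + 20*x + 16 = (x + 2)*(x^2 + 6*x + 8) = (x + 2)^2*(x + 4)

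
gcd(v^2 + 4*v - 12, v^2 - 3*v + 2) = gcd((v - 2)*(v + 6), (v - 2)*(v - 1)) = v - 2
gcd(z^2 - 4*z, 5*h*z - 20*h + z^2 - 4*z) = z - 4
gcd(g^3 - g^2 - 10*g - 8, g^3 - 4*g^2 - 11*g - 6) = g + 1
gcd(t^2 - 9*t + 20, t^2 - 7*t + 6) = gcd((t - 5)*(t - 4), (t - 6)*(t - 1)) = 1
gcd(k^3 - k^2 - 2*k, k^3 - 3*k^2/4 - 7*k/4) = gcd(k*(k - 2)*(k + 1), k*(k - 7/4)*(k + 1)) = k^2 + k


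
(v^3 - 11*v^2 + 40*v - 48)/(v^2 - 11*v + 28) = (v^2 - 7*v + 12)/(v - 7)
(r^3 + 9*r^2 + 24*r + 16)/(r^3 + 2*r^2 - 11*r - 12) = (r + 4)/(r - 3)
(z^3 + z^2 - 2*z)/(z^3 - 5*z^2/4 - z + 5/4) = 4*z*(z + 2)/(4*z^2 - z - 5)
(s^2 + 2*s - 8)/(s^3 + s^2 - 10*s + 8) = 1/(s - 1)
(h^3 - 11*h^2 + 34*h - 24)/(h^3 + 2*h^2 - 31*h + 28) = (h - 6)/(h + 7)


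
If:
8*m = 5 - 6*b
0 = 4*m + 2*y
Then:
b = 2*y/3 + 5/6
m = -y/2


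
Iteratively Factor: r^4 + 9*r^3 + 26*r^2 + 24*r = (r + 4)*(r^3 + 5*r^2 + 6*r) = (r + 3)*(r + 4)*(r^2 + 2*r) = (r + 2)*(r + 3)*(r + 4)*(r)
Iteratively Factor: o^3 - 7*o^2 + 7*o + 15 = (o - 3)*(o^2 - 4*o - 5) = (o - 3)*(o + 1)*(o - 5)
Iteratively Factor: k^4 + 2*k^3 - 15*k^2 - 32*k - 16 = (k + 4)*(k^3 - 2*k^2 - 7*k - 4) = (k + 1)*(k + 4)*(k^2 - 3*k - 4) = (k - 4)*(k + 1)*(k + 4)*(k + 1)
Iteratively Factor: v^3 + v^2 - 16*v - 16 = (v + 4)*(v^2 - 3*v - 4) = (v + 1)*(v + 4)*(v - 4)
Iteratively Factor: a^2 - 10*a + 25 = (a - 5)*(a - 5)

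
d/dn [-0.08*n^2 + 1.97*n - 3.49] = 1.97 - 0.16*n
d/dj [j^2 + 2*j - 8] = 2*j + 2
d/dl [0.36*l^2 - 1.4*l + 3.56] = 0.72*l - 1.4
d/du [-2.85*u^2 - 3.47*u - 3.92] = -5.7*u - 3.47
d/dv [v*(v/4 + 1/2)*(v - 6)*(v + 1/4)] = v^3 - 45*v^2/16 - 13*v/2 - 3/4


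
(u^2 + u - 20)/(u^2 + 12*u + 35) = (u - 4)/(u + 7)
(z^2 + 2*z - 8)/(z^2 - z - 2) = (z + 4)/(z + 1)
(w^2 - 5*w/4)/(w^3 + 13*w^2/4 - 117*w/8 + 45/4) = 2*w/(2*w^2 + 9*w - 18)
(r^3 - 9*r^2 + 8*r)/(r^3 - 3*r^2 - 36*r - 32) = r*(r - 1)/(r^2 + 5*r + 4)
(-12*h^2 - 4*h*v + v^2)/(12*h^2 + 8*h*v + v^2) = (-6*h + v)/(6*h + v)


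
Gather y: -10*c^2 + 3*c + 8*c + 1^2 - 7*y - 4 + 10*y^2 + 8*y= -10*c^2 + 11*c + 10*y^2 + y - 3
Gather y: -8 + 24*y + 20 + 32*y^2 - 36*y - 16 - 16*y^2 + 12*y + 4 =16*y^2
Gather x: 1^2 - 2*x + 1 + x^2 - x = x^2 - 3*x + 2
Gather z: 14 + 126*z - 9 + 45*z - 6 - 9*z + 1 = 162*z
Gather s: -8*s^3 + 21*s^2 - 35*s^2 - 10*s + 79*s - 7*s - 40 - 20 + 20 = -8*s^3 - 14*s^2 + 62*s - 40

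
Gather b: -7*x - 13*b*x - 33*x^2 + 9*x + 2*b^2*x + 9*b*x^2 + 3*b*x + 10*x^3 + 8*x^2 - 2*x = 2*b^2*x + b*(9*x^2 - 10*x) + 10*x^3 - 25*x^2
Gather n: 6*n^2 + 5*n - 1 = 6*n^2 + 5*n - 1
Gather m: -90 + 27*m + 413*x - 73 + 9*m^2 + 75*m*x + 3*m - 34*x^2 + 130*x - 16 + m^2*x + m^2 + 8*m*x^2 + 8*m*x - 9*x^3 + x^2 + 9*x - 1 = m^2*(x + 10) + m*(8*x^2 + 83*x + 30) - 9*x^3 - 33*x^2 + 552*x - 180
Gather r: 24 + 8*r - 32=8*r - 8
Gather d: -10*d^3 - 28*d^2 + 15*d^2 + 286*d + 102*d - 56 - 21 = -10*d^3 - 13*d^2 + 388*d - 77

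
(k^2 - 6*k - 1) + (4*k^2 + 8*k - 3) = 5*k^2 + 2*k - 4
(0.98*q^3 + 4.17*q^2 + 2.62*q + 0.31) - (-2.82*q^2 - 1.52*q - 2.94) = 0.98*q^3 + 6.99*q^2 + 4.14*q + 3.25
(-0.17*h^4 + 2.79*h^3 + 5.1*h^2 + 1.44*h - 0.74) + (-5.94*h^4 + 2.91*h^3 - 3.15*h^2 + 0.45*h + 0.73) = -6.11*h^4 + 5.7*h^3 + 1.95*h^2 + 1.89*h - 0.01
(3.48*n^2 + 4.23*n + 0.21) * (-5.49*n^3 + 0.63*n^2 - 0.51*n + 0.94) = -19.1052*n^5 - 21.0303*n^4 - 0.2628*n^3 + 1.2462*n^2 + 3.8691*n + 0.1974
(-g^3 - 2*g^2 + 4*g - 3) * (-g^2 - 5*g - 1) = g^5 + 7*g^4 + 7*g^3 - 15*g^2 + 11*g + 3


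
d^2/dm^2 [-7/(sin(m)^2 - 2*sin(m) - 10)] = 14*(-2*sin(m)^4 + 3*sin(m)^3 - 19*sin(m)^2 + 4*sin(m) + 14)/(2*sin(m) + cos(m)^2 + 9)^3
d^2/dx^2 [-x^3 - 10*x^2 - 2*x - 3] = -6*x - 20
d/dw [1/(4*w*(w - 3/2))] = (3 - 4*w)/(2*w^2*(4*w^2 - 12*w + 9))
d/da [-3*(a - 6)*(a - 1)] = 21 - 6*a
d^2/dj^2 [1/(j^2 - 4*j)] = 2*(-j*(j - 4) + 4*(j - 2)^2)/(j^3*(j - 4)^3)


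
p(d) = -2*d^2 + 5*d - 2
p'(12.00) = -43.00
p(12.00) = -230.00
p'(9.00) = -31.00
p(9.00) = -119.00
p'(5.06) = -15.24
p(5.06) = -27.91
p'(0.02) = 4.92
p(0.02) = -1.90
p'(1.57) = -1.28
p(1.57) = 0.92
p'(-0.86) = 8.44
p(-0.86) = -7.78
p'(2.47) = -4.88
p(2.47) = -1.85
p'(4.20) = -11.80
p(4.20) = -16.28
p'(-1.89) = 12.56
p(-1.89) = -18.59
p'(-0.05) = 5.20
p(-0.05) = -2.26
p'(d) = 5 - 4*d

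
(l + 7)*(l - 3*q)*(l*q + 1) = l^3*q - 3*l^2*q^2 + 7*l^2*q + l^2 - 21*l*q^2 - 3*l*q + 7*l - 21*q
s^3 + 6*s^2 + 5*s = s*(s + 1)*(s + 5)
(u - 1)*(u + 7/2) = u^2 + 5*u/2 - 7/2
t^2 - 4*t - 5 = (t - 5)*(t + 1)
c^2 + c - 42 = (c - 6)*(c + 7)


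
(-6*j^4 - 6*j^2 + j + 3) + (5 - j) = -6*j^4 - 6*j^2 + 8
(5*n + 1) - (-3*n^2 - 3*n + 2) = 3*n^2 + 8*n - 1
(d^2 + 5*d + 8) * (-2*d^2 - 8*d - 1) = -2*d^4 - 18*d^3 - 57*d^2 - 69*d - 8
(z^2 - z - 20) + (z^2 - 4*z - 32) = 2*z^2 - 5*z - 52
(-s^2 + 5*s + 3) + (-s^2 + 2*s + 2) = -2*s^2 + 7*s + 5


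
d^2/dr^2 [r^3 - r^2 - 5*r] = 6*r - 2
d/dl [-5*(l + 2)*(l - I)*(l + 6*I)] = -15*l^2 - l*(20 + 50*I) - 30 - 50*I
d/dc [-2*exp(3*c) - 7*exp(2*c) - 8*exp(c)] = (-6*exp(2*c) - 14*exp(c) - 8)*exp(c)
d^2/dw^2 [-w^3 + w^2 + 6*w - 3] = 2 - 6*w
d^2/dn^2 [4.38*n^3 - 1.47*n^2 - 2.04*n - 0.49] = 26.28*n - 2.94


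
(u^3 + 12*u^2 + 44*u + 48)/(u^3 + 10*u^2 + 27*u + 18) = (u^2 + 6*u + 8)/(u^2 + 4*u + 3)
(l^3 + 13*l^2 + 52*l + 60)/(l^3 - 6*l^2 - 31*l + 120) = (l^2 + 8*l + 12)/(l^2 - 11*l + 24)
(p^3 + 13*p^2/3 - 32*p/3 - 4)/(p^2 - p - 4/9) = 3*(p^2 + 4*p - 12)/(3*p - 4)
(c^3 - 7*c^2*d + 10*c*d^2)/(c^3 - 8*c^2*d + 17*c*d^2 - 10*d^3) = c/(c - d)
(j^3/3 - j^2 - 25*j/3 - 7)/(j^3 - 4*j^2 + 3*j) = (j^3 - 3*j^2 - 25*j - 21)/(3*j*(j^2 - 4*j + 3))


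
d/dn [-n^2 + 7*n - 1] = 7 - 2*n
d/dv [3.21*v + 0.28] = 3.21000000000000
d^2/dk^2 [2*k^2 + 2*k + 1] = 4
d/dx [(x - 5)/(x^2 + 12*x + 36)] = (16 - x)/(x^3 + 18*x^2 + 108*x + 216)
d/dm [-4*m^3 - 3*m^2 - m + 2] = -12*m^2 - 6*m - 1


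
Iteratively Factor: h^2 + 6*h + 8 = (h + 2)*(h + 4)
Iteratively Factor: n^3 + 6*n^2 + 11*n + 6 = (n + 2)*(n^2 + 4*n + 3) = (n + 2)*(n + 3)*(n + 1)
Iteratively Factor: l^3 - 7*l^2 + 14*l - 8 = (l - 2)*(l^2 - 5*l + 4) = (l - 2)*(l - 1)*(l - 4)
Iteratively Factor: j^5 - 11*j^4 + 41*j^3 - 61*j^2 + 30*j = (j - 1)*(j^4 - 10*j^3 + 31*j^2 - 30*j) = (j - 2)*(j - 1)*(j^3 - 8*j^2 + 15*j) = (j - 5)*(j - 2)*(j - 1)*(j^2 - 3*j) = (j - 5)*(j - 3)*(j - 2)*(j - 1)*(j)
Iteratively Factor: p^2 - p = (p - 1)*(p)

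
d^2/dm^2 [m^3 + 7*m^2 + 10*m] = 6*m + 14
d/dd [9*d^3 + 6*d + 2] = 27*d^2 + 6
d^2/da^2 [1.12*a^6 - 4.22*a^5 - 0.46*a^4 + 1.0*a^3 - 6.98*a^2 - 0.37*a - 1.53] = 33.6*a^4 - 84.4*a^3 - 5.52*a^2 + 6.0*a - 13.96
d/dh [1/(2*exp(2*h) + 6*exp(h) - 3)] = (-4*exp(h) - 6)*exp(h)/(2*exp(2*h) + 6*exp(h) - 3)^2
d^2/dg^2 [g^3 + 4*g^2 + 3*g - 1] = 6*g + 8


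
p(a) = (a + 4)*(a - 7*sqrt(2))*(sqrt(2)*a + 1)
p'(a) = sqrt(2)*(a + 4)*(a - 7*sqrt(2)) + (a + 4)*(sqrt(2)*a + 1) + (a - 7*sqrt(2))*(sqrt(2)*a + 1)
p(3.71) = -298.10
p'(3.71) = -57.99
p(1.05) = -111.05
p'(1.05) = -72.64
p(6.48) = -364.24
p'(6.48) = 21.08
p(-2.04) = 44.11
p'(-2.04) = -14.28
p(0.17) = -50.33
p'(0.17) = -64.27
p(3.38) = -278.10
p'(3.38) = -63.07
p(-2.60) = 46.84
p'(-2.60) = 4.97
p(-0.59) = -5.92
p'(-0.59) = -51.76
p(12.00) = 603.96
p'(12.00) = 372.81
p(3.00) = -253.20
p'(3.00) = -67.77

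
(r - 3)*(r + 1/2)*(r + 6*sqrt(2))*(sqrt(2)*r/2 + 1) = sqrt(2)*r^4/2 - 5*sqrt(2)*r^3/4 + 7*r^3 - 35*r^2/2 + 21*sqrt(2)*r^2/4 - 15*sqrt(2)*r - 21*r/2 - 9*sqrt(2)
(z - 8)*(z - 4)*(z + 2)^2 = z^4 - 8*z^3 - 12*z^2 + 80*z + 128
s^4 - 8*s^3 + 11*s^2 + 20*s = s*(s - 5)*(s - 4)*(s + 1)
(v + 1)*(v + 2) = v^2 + 3*v + 2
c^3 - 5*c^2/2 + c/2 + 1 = (c - 2)*(c - 1)*(c + 1/2)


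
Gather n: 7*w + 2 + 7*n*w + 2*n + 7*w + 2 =n*(7*w + 2) + 14*w + 4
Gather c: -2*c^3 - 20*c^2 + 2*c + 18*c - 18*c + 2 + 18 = -2*c^3 - 20*c^2 + 2*c + 20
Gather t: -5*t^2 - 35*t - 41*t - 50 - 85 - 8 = -5*t^2 - 76*t - 143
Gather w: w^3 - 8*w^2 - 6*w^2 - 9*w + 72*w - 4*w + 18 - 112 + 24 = w^3 - 14*w^2 + 59*w - 70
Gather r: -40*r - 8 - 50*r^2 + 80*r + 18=-50*r^2 + 40*r + 10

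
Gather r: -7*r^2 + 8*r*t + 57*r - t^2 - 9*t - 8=-7*r^2 + r*(8*t + 57) - t^2 - 9*t - 8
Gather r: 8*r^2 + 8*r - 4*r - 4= 8*r^2 + 4*r - 4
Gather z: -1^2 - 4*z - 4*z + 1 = -8*z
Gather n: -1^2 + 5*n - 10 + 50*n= 55*n - 11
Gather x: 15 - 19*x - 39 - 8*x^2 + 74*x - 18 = -8*x^2 + 55*x - 42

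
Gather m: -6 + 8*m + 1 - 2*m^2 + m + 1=-2*m^2 + 9*m - 4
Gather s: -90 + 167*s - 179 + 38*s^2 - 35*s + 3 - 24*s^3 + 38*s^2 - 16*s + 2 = -24*s^3 + 76*s^2 + 116*s - 264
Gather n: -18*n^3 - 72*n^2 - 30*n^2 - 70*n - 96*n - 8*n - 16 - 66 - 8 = -18*n^3 - 102*n^2 - 174*n - 90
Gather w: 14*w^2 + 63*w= 14*w^2 + 63*w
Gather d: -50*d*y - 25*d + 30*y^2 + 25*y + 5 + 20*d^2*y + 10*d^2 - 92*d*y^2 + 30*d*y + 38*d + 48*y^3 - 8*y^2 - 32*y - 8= d^2*(20*y + 10) + d*(-92*y^2 - 20*y + 13) + 48*y^3 + 22*y^2 - 7*y - 3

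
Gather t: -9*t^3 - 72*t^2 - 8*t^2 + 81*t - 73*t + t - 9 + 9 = -9*t^3 - 80*t^2 + 9*t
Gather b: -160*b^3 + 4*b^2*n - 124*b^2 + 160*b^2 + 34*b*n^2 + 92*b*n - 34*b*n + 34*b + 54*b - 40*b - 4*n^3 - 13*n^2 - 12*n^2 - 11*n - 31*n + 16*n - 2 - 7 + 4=-160*b^3 + b^2*(4*n + 36) + b*(34*n^2 + 58*n + 48) - 4*n^3 - 25*n^2 - 26*n - 5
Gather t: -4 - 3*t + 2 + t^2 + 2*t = t^2 - t - 2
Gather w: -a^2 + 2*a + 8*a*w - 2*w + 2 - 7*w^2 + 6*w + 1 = -a^2 + 2*a - 7*w^2 + w*(8*a + 4) + 3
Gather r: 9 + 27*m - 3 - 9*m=18*m + 6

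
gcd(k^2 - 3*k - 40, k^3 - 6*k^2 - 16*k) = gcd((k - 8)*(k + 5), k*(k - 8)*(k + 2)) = k - 8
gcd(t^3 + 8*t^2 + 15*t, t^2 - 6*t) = t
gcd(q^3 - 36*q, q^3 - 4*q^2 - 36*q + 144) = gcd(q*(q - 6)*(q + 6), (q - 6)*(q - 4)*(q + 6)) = q^2 - 36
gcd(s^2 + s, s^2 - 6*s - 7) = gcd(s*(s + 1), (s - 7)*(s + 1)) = s + 1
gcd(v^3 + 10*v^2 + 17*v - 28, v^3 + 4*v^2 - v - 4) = v^2 + 3*v - 4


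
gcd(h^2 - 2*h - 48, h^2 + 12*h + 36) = h + 6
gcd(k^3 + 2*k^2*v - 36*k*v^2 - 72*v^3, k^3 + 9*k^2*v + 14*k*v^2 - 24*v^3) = k + 6*v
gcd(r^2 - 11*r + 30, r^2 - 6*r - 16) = 1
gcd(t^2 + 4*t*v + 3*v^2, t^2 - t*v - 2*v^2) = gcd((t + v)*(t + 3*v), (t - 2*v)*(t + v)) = t + v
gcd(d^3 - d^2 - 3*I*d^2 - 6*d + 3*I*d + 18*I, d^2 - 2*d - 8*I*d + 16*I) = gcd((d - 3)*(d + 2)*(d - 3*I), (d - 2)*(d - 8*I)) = 1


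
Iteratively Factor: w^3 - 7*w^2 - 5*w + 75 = (w - 5)*(w^2 - 2*w - 15) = (w - 5)^2*(w + 3)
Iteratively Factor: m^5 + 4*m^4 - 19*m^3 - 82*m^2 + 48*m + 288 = (m + 3)*(m^4 + m^3 - 22*m^2 - 16*m + 96) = (m + 3)^2*(m^3 - 2*m^2 - 16*m + 32) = (m + 3)^2*(m + 4)*(m^2 - 6*m + 8) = (m - 4)*(m + 3)^2*(m + 4)*(m - 2)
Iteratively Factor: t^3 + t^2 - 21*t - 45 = (t + 3)*(t^2 - 2*t - 15) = (t - 5)*(t + 3)*(t + 3)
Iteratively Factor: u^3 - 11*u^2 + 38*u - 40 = (u - 2)*(u^2 - 9*u + 20) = (u - 5)*(u - 2)*(u - 4)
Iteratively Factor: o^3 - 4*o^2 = (o)*(o^2 - 4*o) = o^2*(o - 4)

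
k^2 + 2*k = k*(k + 2)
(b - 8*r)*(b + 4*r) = b^2 - 4*b*r - 32*r^2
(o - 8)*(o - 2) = o^2 - 10*o + 16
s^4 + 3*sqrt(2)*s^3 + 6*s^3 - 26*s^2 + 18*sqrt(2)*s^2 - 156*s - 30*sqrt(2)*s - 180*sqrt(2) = (s + 6)*(s - 3*sqrt(2))*(s + sqrt(2))*(s + 5*sqrt(2))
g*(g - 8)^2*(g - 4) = g^4 - 20*g^3 + 128*g^2 - 256*g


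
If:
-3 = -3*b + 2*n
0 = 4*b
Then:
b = 0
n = -3/2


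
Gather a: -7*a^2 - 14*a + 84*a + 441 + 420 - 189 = -7*a^2 + 70*a + 672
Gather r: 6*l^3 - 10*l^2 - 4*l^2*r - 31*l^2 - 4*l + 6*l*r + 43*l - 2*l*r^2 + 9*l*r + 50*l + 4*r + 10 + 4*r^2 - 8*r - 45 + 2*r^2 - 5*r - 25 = 6*l^3 - 41*l^2 + 89*l + r^2*(6 - 2*l) + r*(-4*l^2 + 15*l - 9) - 60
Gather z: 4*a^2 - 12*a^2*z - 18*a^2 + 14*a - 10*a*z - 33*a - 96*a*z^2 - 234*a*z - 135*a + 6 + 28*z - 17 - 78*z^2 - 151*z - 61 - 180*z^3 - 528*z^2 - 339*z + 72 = -14*a^2 - 154*a - 180*z^3 + z^2*(-96*a - 606) + z*(-12*a^2 - 244*a - 462)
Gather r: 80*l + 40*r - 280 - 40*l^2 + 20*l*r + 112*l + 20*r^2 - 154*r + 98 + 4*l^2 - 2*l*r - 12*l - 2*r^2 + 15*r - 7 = -36*l^2 + 180*l + 18*r^2 + r*(18*l - 99) - 189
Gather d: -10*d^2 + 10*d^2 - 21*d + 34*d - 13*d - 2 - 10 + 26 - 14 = 0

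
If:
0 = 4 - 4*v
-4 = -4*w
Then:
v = 1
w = 1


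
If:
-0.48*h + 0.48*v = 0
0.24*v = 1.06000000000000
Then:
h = 4.42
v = 4.42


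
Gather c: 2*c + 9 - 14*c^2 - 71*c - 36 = -14*c^2 - 69*c - 27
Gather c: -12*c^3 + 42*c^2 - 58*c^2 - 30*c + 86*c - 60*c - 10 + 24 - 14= -12*c^3 - 16*c^2 - 4*c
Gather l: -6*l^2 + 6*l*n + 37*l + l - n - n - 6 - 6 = -6*l^2 + l*(6*n + 38) - 2*n - 12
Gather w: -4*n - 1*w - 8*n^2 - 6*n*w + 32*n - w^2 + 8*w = -8*n^2 + 28*n - w^2 + w*(7 - 6*n)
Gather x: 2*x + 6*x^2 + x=6*x^2 + 3*x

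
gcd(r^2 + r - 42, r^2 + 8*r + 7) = r + 7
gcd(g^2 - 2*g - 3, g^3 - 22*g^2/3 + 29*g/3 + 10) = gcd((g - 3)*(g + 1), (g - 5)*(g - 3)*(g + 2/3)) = g - 3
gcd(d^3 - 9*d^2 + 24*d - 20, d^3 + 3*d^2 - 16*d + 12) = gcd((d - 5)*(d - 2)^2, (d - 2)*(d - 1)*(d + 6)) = d - 2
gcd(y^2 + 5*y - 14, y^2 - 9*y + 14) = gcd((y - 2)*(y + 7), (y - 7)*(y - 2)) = y - 2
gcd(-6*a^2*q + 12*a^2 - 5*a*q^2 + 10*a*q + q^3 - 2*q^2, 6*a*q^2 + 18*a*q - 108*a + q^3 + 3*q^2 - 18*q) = 1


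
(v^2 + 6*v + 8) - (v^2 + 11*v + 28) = -5*v - 20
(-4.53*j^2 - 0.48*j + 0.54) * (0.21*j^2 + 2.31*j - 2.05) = -0.9513*j^4 - 10.5651*j^3 + 8.2911*j^2 + 2.2314*j - 1.107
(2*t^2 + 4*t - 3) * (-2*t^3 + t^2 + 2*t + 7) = -4*t^5 - 6*t^4 + 14*t^3 + 19*t^2 + 22*t - 21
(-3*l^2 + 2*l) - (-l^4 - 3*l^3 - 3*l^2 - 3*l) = l^4 + 3*l^3 + 5*l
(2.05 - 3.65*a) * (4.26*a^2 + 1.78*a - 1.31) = -15.549*a^3 + 2.236*a^2 + 8.4305*a - 2.6855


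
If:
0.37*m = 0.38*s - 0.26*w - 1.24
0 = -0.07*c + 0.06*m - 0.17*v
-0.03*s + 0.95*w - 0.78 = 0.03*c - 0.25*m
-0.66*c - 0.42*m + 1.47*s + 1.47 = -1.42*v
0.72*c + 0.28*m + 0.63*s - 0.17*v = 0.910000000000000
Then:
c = 1.73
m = -4.02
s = 0.68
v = -2.13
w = 1.96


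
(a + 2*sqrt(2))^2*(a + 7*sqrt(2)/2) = a^3 + 15*sqrt(2)*a^2/2 + 36*a + 28*sqrt(2)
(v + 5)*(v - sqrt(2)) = v^2 - sqrt(2)*v + 5*v - 5*sqrt(2)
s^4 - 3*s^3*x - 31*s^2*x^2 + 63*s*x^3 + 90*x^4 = (s - 6*x)*(s - 3*x)*(s + x)*(s + 5*x)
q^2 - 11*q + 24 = (q - 8)*(q - 3)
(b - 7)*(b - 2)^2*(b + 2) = b^4 - 9*b^3 + 10*b^2 + 36*b - 56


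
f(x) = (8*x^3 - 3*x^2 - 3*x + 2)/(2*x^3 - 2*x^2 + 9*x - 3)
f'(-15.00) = -0.02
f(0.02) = -0.69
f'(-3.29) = -0.51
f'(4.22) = 0.29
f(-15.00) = 3.77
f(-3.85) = 2.69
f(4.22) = 3.59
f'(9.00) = 0.02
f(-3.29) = 2.43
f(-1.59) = 1.08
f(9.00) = 4.05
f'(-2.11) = -0.91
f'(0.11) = -1.78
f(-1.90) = 1.41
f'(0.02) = -1.07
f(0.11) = -0.81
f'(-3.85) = -0.39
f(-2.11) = 1.61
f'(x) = (-6*x^2 + 4*x - 9)*(8*x^3 - 3*x^2 - 3*x + 2)/(2*x^3 - 2*x^2 + 9*x - 3)^2 + (24*x^2 - 6*x - 3)/(2*x^3 - 2*x^2 + 9*x - 3)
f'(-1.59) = -1.12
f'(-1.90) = -1.00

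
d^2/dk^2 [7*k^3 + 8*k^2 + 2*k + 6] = 42*k + 16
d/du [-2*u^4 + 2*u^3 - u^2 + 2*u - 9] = -8*u^3 + 6*u^2 - 2*u + 2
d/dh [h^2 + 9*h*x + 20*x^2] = 2*h + 9*x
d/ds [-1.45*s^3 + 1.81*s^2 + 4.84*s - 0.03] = -4.35*s^2 + 3.62*s + 4.84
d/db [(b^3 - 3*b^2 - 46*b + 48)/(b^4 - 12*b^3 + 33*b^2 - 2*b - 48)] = (-b^4 - 10*b^3 + 39*b^2 - 36*b + 36)/(b^6 - 8*b^5 + 18*b^4 + 4*b^3 - 47*b^2 + 12*b + 36)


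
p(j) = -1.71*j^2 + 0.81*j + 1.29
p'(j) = 0.81 - 3.42*j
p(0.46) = 1.30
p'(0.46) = -0.76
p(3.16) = -13.23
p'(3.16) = -10.00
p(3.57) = -17.61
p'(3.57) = -11.40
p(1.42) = -1.01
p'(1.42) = -4.05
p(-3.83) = -26.90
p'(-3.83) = 13.91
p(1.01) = 0.36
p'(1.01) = -2.64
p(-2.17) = -8.52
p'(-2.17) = 8.23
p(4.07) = -23.74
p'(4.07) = -13.11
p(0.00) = 1.29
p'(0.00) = 0.81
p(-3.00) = -16.53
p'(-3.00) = 11.07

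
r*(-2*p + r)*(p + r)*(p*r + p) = -2*p^3*r^2 - 2*p^3*r - p^2*r^3 - p^2*r^2 + p*r^4 + p*r^3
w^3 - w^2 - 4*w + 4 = (w - 2)*(w - 1)*(w + 2)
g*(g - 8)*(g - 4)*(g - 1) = g^4 - 13*g^3 + 44*g^2 - 32*g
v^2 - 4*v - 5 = (v - 5)*(v + 1)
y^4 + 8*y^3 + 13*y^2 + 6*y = y*(y + 1)^2*(y + 6)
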